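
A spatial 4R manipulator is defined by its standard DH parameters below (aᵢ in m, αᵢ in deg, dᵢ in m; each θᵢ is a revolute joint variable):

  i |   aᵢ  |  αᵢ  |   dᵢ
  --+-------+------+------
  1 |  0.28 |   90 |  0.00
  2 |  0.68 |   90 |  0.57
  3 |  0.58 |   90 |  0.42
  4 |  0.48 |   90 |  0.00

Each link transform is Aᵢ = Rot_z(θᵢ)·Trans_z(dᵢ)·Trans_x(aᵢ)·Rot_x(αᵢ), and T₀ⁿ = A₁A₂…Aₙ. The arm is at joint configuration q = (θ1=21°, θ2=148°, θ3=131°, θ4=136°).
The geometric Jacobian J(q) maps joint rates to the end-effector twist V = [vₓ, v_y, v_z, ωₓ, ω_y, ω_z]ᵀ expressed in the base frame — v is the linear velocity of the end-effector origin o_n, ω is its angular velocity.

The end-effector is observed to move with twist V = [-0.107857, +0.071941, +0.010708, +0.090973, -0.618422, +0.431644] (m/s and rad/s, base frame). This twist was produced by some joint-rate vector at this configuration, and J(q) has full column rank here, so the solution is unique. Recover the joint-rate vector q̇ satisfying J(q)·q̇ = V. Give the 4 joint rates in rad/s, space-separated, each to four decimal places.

0.7330 0.6480 -0.3280 -0.0580

o_n = [0.4854, -0.6140, 0.9177]
J₁: ẑ×o_n = [0.6140, 0.4854, -0.0000], ω = ẑ
J2: z=[0.3584, -0.9336, 0.0000] o=[0.2614, 0.1003, 0.0000] → [-0.8567, -0.3289, -0.0468, 0.3584, -0.9336, 0.0000]
J3: z=[0.4947, 0.1899, 0.8480] o=[-0.0727, -0.6385, 0.3603] → [0.0851, 0.1976, -0.0939, 0.4947, 0.1899, 0.8480]
J4: z=[-0.3624, -0.8419, 0.3999] o=[0.5932, -0.8517, 0.5149] → [-0.4342, 0.1029, -0.1769, -0.3624, -0.8419, 0.3999]
q̇ = J⁺·V = [0.7330, 0.6480, -0.3280, -0.0580]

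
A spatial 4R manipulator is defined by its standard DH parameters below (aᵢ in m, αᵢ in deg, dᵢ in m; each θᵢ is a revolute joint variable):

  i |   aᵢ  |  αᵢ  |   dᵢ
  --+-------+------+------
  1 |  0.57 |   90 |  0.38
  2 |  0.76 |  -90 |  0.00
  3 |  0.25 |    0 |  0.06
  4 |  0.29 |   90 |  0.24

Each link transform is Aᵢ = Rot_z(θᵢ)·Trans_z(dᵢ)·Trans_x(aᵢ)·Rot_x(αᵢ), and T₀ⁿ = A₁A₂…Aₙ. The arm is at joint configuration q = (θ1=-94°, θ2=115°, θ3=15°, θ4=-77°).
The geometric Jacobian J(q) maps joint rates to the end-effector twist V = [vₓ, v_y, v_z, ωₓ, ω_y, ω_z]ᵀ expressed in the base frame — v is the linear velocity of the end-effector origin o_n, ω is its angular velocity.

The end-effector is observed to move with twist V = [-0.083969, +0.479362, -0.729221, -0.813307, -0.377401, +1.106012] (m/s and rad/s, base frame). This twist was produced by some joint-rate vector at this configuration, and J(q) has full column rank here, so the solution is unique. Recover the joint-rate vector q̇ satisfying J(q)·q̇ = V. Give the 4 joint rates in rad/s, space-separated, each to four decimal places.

o_n = [-0.1781, 0.1956, 1.2843]
J₁: ẑ×o_n = [-0.1956, -0.1781, 0.0000], ω = ẑ
J2: z=[-0.9976, 0.0698, 0.0000] o=[-0.0398, -0.5686, 0.3800] → [0.0631, 0.9021, -0.7527, -0.9976, 0.0698, 0.0000]
J3: z=[0.0632, 0.9041, -0.4226] o=[-0.0174, -0.2482, 1.0688] → [0.3823, 0.0543, 0.1734, 0.0632, 0.9041, -0.4226]
J4: z=[0.0632, 0.9041, -0.4226] o=[0.0581, -0.0967, 1.2623] → [0.1434, 0.0985, 0.2321, 0.0632, 0.9041, -0.4226]
q̇ = J⁺·V = [0.9040, 0.7850, 0.4680, -0.9460]

0.9040 0.7850 0.4680 -0.9460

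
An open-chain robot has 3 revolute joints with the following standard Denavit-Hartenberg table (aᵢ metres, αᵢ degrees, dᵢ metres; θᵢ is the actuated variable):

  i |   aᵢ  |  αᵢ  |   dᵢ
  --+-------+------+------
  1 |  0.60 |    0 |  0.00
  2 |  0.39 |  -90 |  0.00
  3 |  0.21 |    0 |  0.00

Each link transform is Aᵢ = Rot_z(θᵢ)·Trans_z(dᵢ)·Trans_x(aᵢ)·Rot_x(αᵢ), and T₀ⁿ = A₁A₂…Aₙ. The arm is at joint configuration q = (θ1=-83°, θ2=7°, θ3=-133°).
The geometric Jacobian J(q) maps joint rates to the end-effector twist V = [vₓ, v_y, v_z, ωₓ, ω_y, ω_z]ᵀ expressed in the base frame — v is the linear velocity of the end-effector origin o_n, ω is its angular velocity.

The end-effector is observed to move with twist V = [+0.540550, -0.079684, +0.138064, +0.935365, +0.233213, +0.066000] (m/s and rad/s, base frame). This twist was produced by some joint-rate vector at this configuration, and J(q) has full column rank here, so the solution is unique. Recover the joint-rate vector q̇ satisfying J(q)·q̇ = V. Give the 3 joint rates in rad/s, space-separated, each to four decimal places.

0.8210 -0.7550 0.9640

o_n = [0.1328, -0.8350, 0.1536]
J₁: ẑ×o_n = [0.8350, 0.1328, -0.0000], ω = ẑ
J2: z=[0.0000, 0.0000, 1.0000] o=[0.0731, -0.5955, 0.0000] → [0.2394, 0.0597, -0.0000, 0.0000, 0.0000, 1.0000]
J3: z=[0.9703, 0.2419, 0.0000] o=[0.1675, -0.9739, 0.0000] → [0.0372, -0.1490, 0.1432, 0.9703, 0.2419, 0.0000]
q̇ = J⁺·V = [0.8210, -0.7550, 0.9640]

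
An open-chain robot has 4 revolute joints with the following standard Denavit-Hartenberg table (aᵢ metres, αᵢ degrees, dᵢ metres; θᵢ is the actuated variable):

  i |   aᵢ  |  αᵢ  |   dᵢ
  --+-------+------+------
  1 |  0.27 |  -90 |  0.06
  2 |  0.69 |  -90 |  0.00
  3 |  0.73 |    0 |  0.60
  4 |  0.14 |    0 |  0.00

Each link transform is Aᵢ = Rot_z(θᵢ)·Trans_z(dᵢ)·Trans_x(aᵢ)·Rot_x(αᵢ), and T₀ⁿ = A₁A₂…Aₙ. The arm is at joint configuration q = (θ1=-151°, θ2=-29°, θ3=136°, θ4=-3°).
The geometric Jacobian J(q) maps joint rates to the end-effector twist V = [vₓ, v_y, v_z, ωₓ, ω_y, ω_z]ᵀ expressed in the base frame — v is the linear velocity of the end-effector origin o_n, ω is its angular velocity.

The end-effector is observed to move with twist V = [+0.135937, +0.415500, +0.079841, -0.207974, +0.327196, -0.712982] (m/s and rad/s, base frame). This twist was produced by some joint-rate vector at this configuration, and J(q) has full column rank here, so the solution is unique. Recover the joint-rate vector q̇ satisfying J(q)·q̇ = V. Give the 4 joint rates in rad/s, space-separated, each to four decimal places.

o_n = [-0.8391, 0.2317, -0.4311]
J₁: ẑ×o_n = [-0.2317, -0.8391, 0.0000], ω = ẑ
J2: z=[0.4848, -0.8746, 0.0000] o=[-0.2361, -0.1309, 0.0600] → [0.4295, 0.2381, -0.3516, 0.4848, -0.8746, 0.0000]
J3: z=[-0.4240, -0.2350, -0.8746] o=[-0.7640, -0.4235, 0.3945] → [0.7671, -0.2843, -0.2955, -0.4240, -0.2350, -0.8746]
J4: z=[-0.4240, -0.2350, -0.8746] o=[-0.8625, 0.1017, -0.3848] → [0.1246, -0.0401, -0.0496, -0.4240, -0.2350, -0.8746]
q̇ = J⁺·V = [-0.6710, -0.3870, 0.2190, -0.1710]

-0.6710 -0.3870 0.2190 -0.1710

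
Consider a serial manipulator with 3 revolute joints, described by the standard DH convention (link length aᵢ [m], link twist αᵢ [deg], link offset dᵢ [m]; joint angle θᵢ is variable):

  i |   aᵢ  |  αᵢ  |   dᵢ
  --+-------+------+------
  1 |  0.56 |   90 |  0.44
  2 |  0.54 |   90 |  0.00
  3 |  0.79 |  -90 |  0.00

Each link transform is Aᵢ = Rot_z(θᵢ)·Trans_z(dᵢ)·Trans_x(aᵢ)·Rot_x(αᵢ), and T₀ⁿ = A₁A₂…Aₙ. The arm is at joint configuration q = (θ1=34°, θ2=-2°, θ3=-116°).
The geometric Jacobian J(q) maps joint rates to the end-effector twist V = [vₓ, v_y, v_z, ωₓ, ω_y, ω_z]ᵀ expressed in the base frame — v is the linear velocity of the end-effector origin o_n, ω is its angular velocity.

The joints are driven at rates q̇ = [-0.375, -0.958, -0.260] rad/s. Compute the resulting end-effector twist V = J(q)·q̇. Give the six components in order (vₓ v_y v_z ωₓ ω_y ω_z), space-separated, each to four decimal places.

o_n = [0.2277, 1.0100, 0.4332]
J₁: ẑ×o_n = [-1.0100, 0.2277, 0.0000], ω = ẑ
J2: z=[0.5592, -0.8290, 0.0000] o=[0.4643, 0.3131, 0.4400] → [0.0056, 0.0038, 0.1936, 0.5592, -0.8290, 0.0000]
J3: z=[-0.0289, -0.0195, -0.9994] o=[0.9117, 0.6149, 0.4212] → [0.3946, 0.6839, -0.0248, -0.0289, -0.0195, -0.9994]
V = J·q̇ = [0.2708, -0.2668, -0.1790, -0.5282, 0.7993, -0.1152]

0.2708 -0.2668 -0.1790 -0.5282 0.7993 -0.1152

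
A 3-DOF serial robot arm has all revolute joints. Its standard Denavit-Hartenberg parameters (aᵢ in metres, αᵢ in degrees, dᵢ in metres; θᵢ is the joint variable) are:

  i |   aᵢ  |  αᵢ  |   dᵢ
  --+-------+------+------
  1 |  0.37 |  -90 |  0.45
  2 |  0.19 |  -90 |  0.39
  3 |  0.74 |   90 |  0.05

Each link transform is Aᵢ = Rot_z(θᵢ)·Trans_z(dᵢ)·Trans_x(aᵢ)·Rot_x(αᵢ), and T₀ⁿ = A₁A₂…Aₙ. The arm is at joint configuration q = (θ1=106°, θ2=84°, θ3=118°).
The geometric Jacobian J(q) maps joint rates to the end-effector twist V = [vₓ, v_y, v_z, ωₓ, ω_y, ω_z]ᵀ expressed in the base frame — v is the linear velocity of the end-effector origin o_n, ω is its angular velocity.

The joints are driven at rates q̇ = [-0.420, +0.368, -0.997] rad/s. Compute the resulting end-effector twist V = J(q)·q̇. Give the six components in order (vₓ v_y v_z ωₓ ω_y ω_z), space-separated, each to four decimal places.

0.4520 0.1433 -0.6235 -0.6270 0.8517 -0.3158

o_n = [0.1694, 0.3646, 0.6013]
J₁: ẑ×o_n = [-0.3646, 0.1694, 0.0000], ω = ẑ
J2: z=[-0.9613, -0.2756, 0.0000] o=[-0.1020, 0.3557, 0.4500] → [-0.0417, 0.1455, 0.0662, -0.9613, -0.2756, 0.0000]
J3: z=[0.2741, -0.9560, -0.1045] o=[-0.4824, 0.2673, 0.2610] → [-0.3151, -0.1614, 0.6498, 0.2741, -0.9560, -0.1045]
V = J·q̇ = [0.4520, 0.1433, -0.6235, -0.6270, 0.8517, -0.3158]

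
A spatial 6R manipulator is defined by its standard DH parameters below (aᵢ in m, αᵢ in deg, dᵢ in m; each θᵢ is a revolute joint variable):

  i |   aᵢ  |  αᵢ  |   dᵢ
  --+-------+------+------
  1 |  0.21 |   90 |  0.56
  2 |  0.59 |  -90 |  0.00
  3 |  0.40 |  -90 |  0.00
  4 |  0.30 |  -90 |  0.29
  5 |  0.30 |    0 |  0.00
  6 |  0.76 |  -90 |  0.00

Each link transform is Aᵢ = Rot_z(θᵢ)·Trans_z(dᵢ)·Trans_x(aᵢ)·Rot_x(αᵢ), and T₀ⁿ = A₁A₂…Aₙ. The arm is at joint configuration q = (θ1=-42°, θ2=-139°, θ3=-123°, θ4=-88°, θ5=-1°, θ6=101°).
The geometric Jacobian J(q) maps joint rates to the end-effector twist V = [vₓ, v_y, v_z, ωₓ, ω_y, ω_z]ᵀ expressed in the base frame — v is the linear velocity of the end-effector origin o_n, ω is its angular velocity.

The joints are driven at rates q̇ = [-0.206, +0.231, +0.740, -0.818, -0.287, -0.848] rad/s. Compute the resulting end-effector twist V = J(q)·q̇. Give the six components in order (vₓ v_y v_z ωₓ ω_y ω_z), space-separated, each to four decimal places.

o_n = [0.3251, -0.4304, 0.2181]
J₁: ẑ×o_n = [0.4304, 0.3251, -0.0000], ω = ẑ
J2: z=[-0.6691, -0.7431, 0.0000] o=[0.1561, -0.1405, 0.5600] → [0.2541, -0.2288, 0.3196, -0.6691, -0.7431, 0.0000]
J3: z=[0.4875, -0.4390, -0.7547] o=[-0.1748, 0.1574, 0.1729] → [-0.4635, -0.3993, -0.0671, 0.4875, -0.4390, -0.7547]
J4: z=[-0.8348, 0.0188, -0.5502] o=[-0.2771, -0.2019, 0.3159] → [-0.1276, -0.4130, 0.1794, -0.8348, 0.0188, -0.5502]
J5: z=[-0.2726, -0.8824, 0.3834] o=[-0.3757, -0.3375, -0.0662] → [-0.2153, 0.3462, 0.6437, -0.2726, -0.8824, 0.3834]
J6: z=[-0.2726, -0.8824, 0.3834] o=[-0.2366, -0.4784, -0.2916] → [-0.4682, 0.3543, 0.4826, -0.2726, -0.8824, 0.3834]
V = J·q̇ = [0.1902, -0.4773, -0.7166, 1.1985, 0.4897, -0.7496]

0.1902 -0.4773 -0.7166 1.1985 0.4897 -0.7496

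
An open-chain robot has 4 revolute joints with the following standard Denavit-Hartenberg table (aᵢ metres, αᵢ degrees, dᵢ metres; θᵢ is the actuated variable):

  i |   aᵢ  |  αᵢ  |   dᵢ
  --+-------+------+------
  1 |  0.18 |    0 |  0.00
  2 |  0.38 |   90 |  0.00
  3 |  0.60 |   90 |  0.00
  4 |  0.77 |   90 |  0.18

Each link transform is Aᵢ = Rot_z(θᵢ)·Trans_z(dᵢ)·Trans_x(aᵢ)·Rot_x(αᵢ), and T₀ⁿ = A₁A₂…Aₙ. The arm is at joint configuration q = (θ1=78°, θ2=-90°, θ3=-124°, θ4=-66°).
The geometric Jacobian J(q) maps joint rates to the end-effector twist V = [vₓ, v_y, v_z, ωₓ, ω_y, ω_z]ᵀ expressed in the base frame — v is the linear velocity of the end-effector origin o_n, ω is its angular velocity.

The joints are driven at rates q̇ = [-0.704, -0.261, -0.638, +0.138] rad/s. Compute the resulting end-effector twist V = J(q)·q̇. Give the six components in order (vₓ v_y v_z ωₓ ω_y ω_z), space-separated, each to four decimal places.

0.3724 0.1528 0.3405 0.0207 0.6478 -0.8878

o_n = [-0.0901, 0.9223, -0.6564]
J₁: ẑ×o_n = [-0.9223, -0.0901, 0.0000], ω = ẑ
J2: z=[0.0000, 0.0000, 1.0000] o=[0.0374, 0.1761, 0.0000] → [-0.7462, -0.1275, 0.0000, 0.0000, 0.0000, 1.0000]
J3: z=[-0.2079, -0.9781, 0.0000] o=[0.4091, 0.0971, 0.0000] → [0.6421, -0.1365, -0.6599, -0.2079, -0.9781, 0.0000]
J4: z=[-0.8109, 0.1724, 0.5592] o=[0.0809, 0.1668, -0.4974] → [-0.4499, -0.2246, -0.5832, -0.8109, 0.1724, 0.5592]
V = J·q̇ = [0.3724, 0.1528, 0.3405, 0.0207, 0.6478, -0.8878]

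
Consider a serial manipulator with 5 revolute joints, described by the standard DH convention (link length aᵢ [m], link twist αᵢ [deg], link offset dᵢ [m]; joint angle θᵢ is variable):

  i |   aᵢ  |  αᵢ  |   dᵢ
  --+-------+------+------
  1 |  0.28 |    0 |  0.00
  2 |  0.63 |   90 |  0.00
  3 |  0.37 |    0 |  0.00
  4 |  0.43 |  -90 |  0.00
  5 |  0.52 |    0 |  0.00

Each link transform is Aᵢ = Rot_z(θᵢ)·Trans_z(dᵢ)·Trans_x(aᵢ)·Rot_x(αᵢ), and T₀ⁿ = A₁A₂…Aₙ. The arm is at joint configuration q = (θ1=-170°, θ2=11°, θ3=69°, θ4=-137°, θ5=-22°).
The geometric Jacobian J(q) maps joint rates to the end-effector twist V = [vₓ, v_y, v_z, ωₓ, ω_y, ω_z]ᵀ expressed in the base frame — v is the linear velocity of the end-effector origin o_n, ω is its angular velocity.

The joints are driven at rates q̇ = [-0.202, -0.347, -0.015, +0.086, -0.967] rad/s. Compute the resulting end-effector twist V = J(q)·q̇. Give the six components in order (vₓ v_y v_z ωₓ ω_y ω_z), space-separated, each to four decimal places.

-0.2893 1.0972 0.1969 0.8116 0.3876 -0.9112

o_n = [-1.3765, -0.2625, -0.5003]
J₁: ẑ×o_n = [0.2625, -1.3765, 0.0000], ω = ẑ
J2: z=[0.0000, 0.0000, 1.0000] o=[-0.2757, -0.0486, 0.0000] → [0.2139, -1.1008, 0.0000, 0.0000, 0.0000, 1.0000]
J3: z=[-0.3584, 0.9336, 0.0000] o=[-0.8639, -0.2744, 0.0000] → [-0.4671, -0.1793, 0.4743, -0.3584, 0.9336, 0.0000]
J4: z=[-0.3584, 0.9336, 0.0000] o=[-0.9877, -0.3219, 0.3454] → [-0.7895, -0.3031, 0.3417, -0.3584, 0.9336, 0.0000]
J5: z=[-0.8656, -0.3323, 0.3746] o=[-1.1381, -0.3796, -0.0533] → [0.1047, -0.4763, -0.1806, -0.8656, -0.3323, 0.3746]
V = J·q̇ = [-0.2893, 1.0972, 0.1969, 0.8116, 0.3876, -0.9112]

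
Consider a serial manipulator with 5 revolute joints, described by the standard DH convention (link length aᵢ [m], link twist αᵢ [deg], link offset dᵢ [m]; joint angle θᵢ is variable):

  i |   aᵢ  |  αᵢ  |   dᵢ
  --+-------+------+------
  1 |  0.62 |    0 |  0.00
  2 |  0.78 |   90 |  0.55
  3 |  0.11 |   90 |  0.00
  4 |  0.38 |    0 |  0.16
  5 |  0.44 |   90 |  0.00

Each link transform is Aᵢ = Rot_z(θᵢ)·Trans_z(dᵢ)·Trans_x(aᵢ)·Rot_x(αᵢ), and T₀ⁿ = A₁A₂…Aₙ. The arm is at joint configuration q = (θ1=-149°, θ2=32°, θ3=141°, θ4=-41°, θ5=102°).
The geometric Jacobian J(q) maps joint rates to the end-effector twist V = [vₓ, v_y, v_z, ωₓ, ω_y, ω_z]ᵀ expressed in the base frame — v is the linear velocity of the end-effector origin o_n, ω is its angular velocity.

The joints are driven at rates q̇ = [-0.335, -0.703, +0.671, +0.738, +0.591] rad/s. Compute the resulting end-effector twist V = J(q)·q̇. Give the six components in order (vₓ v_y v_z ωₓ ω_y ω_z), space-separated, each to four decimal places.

o_n = [-0.8368, -0.6200, 1.0583]
J₁: ẑ×o_n = [0.6200, -0.8368, 0.0000], ω = ẑ
J2: z=[0.0000, 0.0000, 1.0000] o=[-0.5314, -0.3193, 0.0000] → [0.3007, -0.3053, 0.0000, 0.0000, 0.0000, 1.0000]
J3: z=[-0.8910, 0.4540, 0.0000] o=[-0.8856, -1.0143, 0.5500] → [0.2308, 0.4529, -0.3735, -0.8910, 0.4540, 0.0000]
J4: z=[-0.2857, -0.5607, 0.7771] o=[-0.8467, -0.9381, 0.6192] → [-0.4934, 0.1332, -0.0853, -0.2857, -0.5607, 0.7771]
J5: z=[-0.2857, -0.5607, 0.7771] o=[-0.5691, -0.9425, 0.9241] → [-0.3258, -0.1696, -0.2422, -0.2857, -0.5607, 0.7771]
V = J·q̇ = [-0.8210, 0.7969, -0.4567, -0.9776, -0.4406, -0.0052]

-0.8210 0.7969 -0.4567 -0.9776 -0.4406 -0.0052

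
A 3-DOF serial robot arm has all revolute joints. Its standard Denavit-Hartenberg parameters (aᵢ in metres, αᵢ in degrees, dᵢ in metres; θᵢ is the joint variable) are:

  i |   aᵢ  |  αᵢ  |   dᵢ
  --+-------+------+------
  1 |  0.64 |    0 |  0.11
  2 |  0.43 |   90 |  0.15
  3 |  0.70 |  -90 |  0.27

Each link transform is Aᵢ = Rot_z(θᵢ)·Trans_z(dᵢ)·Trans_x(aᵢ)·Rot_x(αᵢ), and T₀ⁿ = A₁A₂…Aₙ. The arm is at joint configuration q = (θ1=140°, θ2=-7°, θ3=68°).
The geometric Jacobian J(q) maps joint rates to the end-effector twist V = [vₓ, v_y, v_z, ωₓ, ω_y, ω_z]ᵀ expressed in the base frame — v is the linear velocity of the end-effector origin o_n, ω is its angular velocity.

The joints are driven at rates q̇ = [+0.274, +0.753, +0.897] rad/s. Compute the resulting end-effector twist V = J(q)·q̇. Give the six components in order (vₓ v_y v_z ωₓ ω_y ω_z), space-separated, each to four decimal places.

o_n = [-0.7649, 1.1018, 0.9090]
J₁: ẑ×o_n = [-1.1018, -0.7649, 0.0000], ω = ẑ
J2: z=[0.0000, 0.0000, 1.0000] o=[-0.4903, 0.4114, 0.1100] → [-0.6904, -0.2746, 0.0000, 0.0000, 0.0000, 1.0000]
J3: z=[0.7314, 0.6820, 0.0000] o=[-0.7835, 0.7259, 0.2600] → [0.4426, -0.4747, 0.2622, 0.7314, 0.6820, 0.0000]
V = J·q̇ = [-0.4247, -0.8422, 0.2352, 0.6560, 0.6118, 1.0270]

-0.4247 -0.8422 0.2352 0.6560 0.6118 1.0270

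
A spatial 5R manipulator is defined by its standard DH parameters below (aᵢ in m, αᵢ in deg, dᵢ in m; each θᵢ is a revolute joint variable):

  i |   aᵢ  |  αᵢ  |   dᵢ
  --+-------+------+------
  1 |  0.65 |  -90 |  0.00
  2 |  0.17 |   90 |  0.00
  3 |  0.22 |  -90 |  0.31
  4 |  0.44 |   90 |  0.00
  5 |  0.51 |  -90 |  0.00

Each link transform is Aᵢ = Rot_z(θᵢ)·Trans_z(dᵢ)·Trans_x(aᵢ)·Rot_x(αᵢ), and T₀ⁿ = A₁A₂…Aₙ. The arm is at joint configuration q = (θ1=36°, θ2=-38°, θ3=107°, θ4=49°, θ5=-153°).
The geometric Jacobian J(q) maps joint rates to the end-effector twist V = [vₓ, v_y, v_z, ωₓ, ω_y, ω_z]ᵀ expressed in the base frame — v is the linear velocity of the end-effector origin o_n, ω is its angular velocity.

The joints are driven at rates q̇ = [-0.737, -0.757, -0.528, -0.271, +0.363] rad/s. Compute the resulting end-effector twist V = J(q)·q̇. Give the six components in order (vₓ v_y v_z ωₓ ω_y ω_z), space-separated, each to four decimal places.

o_n = [0.4182, 0.6364, 0.4559]
J₁: ẑ×o_n = [-0.6364, 0.4182, 0.0000], ω = ẑ
J2: z=[-0.5878, 0.8090, 0.0000] o=[0.5259, 0.3821, 0.0000] → [0.3689, 0.2680, -0.0624, -0.5878, 0.8090, 0.0000]
J3: z=[-0.4981, -0.3619, 0.7880] o=[0.6342, 0.4608, 0.1047] → [-0.2655, 0.0047, -0.1656, -0.4981, -0.3619, 0.7880]
J4: z=[-0.4378, -0.6795, -0.5888] o=[0.3152, 0.4890, 0.3093] → [-0.0129, 0.0035, 0.0055, -0.4378, -0.6795, -0.5888]
J5: z=[-0.8917, 0.2443, 0.3811] o=[0.2645, 0.7934, -0.0043] → [0.1723, 0.4689, 0.1025, -0.8917, 0.2443, 0.3811]
V = J·q̇ = [0.3960, -0.3443, 0.1704, 0.5029, -0.1485, -0.8552]

0.3960 -0.3443 0.1704 0.5029 -0.1485 -0.8552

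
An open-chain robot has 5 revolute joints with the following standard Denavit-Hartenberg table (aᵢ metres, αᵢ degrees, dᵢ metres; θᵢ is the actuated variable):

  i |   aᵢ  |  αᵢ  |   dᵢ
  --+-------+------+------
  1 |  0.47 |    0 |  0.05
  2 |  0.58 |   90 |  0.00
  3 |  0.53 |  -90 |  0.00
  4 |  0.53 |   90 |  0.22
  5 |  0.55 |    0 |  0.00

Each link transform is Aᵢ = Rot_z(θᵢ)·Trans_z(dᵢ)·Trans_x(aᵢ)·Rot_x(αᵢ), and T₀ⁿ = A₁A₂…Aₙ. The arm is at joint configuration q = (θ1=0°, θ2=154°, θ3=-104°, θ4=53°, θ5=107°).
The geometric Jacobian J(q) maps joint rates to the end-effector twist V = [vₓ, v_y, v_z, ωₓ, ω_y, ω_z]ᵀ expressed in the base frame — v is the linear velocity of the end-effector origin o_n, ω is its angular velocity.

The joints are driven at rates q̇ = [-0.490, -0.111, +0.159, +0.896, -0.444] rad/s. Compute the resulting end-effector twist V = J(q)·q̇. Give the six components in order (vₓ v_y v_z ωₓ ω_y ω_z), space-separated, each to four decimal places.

o_n = [-0.6676, 0.2268, -0.8603]
J₁: ẑ×o_n = [-0.2268, -0.6676, 0.0000], ω = ẑ
J2: z=[0.0000, 0.0000, 1.0000] o=[0.4700, 0.0000, 0.0500] → [-0.2268, -1.1376, 0.0000, 0.0000, 0.0000, 1.0000]
J3: z=[0.4384, 0.8988, 0.0000] o=[-0.0513, 0.2543, 0.0500] → [-0.8182, 0.3991, 0.5418, 0.4384, 0.8988, 0.0000]
J4: z=[-0.8721, 0.4253, -0.2419] o=[0.0639, 0.1980, -0.4643] → [-0.1615, -0.1684, 0.2861, -0.8721, 0.4253, -0.2419]
J5: z=[0.4375, 0.4562, -0.7749] o=[-0.2441, -0.1226, -0.8270] → [0.2556, 0.3427, 0.3460, 0.4375, 0.4562, -0.7749]
V = J·q̇ = [-0.2520, 0.2137, 0.1889, -0.9059, 0.3215, -0.4737]

-0.2520 0.2137 0.1889 -0.9059 0.3215 -0.4737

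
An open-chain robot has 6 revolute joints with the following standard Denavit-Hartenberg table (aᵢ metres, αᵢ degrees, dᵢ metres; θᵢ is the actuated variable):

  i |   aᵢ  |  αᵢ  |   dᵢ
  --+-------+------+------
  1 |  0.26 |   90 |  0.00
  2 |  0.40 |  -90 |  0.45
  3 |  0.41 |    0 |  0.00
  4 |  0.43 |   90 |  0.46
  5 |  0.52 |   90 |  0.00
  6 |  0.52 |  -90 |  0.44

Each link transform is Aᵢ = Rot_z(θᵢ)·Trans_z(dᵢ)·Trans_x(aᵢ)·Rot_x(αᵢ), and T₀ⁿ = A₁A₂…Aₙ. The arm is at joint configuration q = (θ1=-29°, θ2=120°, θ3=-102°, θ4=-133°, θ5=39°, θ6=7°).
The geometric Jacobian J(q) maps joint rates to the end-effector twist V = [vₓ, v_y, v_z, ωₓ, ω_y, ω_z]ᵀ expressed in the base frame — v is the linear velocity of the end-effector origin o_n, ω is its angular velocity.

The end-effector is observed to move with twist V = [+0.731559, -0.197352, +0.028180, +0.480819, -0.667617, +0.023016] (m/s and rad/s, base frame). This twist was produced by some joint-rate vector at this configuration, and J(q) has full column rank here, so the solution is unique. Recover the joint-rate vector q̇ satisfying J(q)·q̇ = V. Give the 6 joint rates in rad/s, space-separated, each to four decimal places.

0.3690 0.4820 -0.3600 0.4970 -0.4750 0.7830

o_n = [0.0686, 0.4467, -0.8186]
J₁: ẑ×o_n = [-0.4467, 0.0686, 0.0000], ω = ẑ
J2: z=[-0.4848, -0.8746, 0.0000] o=[0.2274, -0.1261, 0.0000] → [0.7160, -0.3969, -0.4166, -0.4848, -0.8746, 0.0000]
J3: z=[-0.7574, 0.4199, -0.5000] o=[-0.1657, -0.4227, 0.3464] → [-0.0544, -0.9996, -0.7569, -0.7574, 0.4199, -0.5000]
J4: z=[-0.7574, 0.4199, -0.5000] o=[-0.3228, -0.7941, 0.2726] → [0.1623, -1.0222, -1.1042, -0.7574, 0.4199, -0.5000]
J5: z=[-0.0801, 0.7002, 0.7094] o=[-0.3926, -0.3527, -0.1710] → [-1.0206, 0.2753, -0.3870, -0.0801, 0.7002, 0.7094]
J6: z=[0.9964, 0.0371, 0.0760] o=[-0.3787, 0.0181, -0.5354] → [-0.0431, 0.3162, 0.4105, 0.9964, 0.0371, 0.0760]
q̇ = J⁺·V = [0.3690, 0.4820, -0.3600, 0.4970, -0.4750, 0.7830]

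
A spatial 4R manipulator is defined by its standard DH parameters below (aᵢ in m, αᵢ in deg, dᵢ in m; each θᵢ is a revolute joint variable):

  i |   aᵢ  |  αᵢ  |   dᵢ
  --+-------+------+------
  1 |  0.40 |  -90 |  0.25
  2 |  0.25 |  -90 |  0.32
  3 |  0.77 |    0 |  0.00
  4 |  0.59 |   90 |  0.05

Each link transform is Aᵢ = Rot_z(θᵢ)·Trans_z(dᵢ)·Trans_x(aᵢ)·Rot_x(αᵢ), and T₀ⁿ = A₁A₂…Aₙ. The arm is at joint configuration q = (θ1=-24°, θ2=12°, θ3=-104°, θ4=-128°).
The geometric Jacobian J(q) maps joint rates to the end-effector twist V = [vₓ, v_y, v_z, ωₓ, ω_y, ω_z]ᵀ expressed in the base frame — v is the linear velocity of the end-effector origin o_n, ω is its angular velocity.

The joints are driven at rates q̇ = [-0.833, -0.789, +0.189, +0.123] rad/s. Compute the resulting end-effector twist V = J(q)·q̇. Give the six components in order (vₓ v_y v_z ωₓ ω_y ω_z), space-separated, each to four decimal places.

0.4729 -0.1360 -0.2386 -0.3802 -0.6944 -1.1382

o_n = [0.3332, 0.5108, 0.2634]
J₁: ẑ×o_n = [-0.5108, 0.3332, 0.0000], ω = ẑ
J2: z=[0.4067, 0.9135, 0.0000] o=[0.3654, -0.1627, 0.2500] → [0.0122, -0.0054, 0.3034, 0.4067, 0.9135, 0.0000]
J3: z=[-0.1899, 0.0846, -0.9781] o=[0.7190, 0.0302, 0.1980] → [0.4757, 0.3897, -0.0587, -0.1899, 0.0846, -0.9781]
J4: z=[-0.1899, 0.0846, -0.9781] o=[0.8564, 0.7868, 0.2368] → [-0.2677, 0.5168, 0.0967, -0.1899, 0.0846, -0.9781]
V = J·q̇ = [0.4729, -0.1360, -0.2386, -0.3802, -0.6944, -1.1382]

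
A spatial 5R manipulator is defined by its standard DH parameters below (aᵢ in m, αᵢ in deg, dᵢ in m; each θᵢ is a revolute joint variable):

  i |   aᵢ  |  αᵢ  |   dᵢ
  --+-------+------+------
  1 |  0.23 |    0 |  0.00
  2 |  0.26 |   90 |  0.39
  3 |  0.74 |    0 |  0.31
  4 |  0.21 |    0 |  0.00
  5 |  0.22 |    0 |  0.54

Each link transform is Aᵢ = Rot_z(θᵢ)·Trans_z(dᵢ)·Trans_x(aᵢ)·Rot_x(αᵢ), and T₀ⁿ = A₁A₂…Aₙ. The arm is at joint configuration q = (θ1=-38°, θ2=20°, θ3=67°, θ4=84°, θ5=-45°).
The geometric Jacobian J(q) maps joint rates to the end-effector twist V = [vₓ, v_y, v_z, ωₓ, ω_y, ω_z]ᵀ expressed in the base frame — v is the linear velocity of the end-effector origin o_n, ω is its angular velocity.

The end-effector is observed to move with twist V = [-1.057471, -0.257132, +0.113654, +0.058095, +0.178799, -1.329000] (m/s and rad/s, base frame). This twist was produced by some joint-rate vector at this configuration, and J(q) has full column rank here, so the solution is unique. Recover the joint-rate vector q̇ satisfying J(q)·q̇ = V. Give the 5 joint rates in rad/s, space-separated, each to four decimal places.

-0.7690 -0.5600 -0.1990 -0.6710 0.6820

o_n = [0.2085, -1.0442, 1.3845]
J₁: ẑ×o_n = [1.0442, 0.2085, -0.0000], ω = ẑ
J2: z=[0.0000, 0.0000, 1.0000] o=[0.1812, -0.1416, 0.0000] → [0.9026, 0.0272, -0.0000, 0.0000, 0.0000, 1.0000]
J3: z=[-0.3090, -0.9511, 0.0000] o=[0.4285, -0.2219, 0.3900] → [-0.9458, 0.3073, 0.0448, -0.3090, -0.9511, 0.0000]
J4: z=[-0.3090, -0.9511, 0.0000] o=[0.6077, -0.6061, 1.0712] → [-0.2980, 0.0968, -0.2443, -0.3090, -0.9511, 0.0000]
J5: z=[-0.3090, -0.9511, 0.0000] o=[0.4330, -0.5494, 1.1730] → [-0.2011, 0.0654, -0.0606, -0.3090, -0.9511, 0.0000]
q̇ = J⁺·V = [-0.7690, -0.5600, -0.1990, -0.6710, 0.6820]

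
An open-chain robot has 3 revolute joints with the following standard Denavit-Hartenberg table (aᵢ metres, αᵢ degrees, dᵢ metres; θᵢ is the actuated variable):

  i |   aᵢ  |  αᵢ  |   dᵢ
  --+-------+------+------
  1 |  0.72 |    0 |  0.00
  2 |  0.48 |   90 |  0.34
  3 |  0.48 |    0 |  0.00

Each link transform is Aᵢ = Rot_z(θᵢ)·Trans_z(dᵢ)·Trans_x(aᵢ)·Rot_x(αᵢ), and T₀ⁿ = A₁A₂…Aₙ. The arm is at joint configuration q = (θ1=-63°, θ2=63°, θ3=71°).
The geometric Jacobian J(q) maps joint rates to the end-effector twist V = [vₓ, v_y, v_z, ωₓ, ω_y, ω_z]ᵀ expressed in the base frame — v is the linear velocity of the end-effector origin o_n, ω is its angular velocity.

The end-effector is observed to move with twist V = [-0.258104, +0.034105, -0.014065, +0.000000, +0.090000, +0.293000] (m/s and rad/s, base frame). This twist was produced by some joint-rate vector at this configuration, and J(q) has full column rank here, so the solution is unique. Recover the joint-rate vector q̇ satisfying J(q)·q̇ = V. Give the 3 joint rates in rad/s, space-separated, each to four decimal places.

-0.4660 0.7590 -0.0900

o_n = [0.9631, -0.6415, 0.7938]
J₁: ẑ×o_n = [0.6415, 0.9631, -0.0000], ω = ẑ
J2: z=[0.0000, 0.0000, 1.0000] o=[0.3269, -0.6415, 0.0000] → [0.0000, 0.6363, 0.0000, 0.0000, 0.0000, 1.0000]
J3: z=[-0.0000, -1.0000, 0.0000] o=[0.8069, -0.6415, 0.3400] → [-0.4538, 0.0000, 0.1563, -0.0000, -1.0000, 0.0000]
q̇ = J⁺·V = [-0.4660, 0.7590, -0.0900]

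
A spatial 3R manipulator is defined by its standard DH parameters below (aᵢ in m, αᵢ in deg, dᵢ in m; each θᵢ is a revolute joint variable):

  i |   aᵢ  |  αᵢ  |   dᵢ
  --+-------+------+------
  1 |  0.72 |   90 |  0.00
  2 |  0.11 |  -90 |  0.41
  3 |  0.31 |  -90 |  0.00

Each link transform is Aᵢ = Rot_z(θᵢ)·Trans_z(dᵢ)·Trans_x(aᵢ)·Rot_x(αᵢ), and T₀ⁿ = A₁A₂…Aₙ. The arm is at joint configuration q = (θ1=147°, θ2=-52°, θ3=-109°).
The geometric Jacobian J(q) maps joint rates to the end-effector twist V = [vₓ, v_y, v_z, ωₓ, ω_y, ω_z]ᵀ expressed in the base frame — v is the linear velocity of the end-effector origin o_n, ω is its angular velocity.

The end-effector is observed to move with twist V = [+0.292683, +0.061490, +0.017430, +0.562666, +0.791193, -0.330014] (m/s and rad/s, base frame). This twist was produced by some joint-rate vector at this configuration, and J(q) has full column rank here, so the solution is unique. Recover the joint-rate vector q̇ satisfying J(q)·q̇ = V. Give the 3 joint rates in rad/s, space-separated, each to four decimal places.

-0.2980 0.9700 -0.0520

o_n = [-0.2256, 0.9849, -0.0072]
J₁: ẑ×o_n = [-0.9849, -0.2256, 0.0000], ω = ẑ
J2: z=[0.5446, 0.8387, 0.0000] o=[-0.6038, 0.3921, 0.0000] → [-0.0060, 0.0039, 0.0056, 0.5446, 0.8387, 0.0000]
J3: z=[-0.6609, 0.4292, 0.6157] o=[-0.4373, 0.7729, -0.0867] → [-0.0964, 0.1829, -0.2310, -0.6609, 0.4292, 0.6157]
q̇ = J⁺·V = [-0.2980, 0.9700, -0.0520]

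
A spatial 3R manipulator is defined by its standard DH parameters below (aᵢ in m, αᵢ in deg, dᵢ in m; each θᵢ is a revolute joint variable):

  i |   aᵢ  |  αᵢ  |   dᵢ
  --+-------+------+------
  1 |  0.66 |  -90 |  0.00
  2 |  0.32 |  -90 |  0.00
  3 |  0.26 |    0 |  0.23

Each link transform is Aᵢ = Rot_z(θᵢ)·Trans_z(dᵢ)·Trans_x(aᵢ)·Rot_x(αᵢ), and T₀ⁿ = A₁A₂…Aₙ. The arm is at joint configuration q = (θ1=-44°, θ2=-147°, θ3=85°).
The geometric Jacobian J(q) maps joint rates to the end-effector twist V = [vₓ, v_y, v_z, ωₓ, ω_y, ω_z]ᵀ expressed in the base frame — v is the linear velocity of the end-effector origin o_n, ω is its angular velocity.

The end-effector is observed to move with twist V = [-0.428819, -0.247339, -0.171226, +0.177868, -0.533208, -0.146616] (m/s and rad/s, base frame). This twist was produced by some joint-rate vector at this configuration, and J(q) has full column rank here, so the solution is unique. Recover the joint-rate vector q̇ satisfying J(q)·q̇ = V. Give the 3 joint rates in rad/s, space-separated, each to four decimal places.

-0.9140 -0.2600 0.9150

o_n = [0.1782, -0.5322, 0.3795]
J₁: ẑ×o_n = [0.5322, 0.1782, -0.0000], ω = ẑ
J2: z=[0.6947, 0.7193, 0.0000] o=[0.4748, -0.4585, 0.0000] → [0.2730, -0.2636, 0.1621, 0.6947, 0.7193, 0.0000]
J3: z=[0.3918, -0.3783, 0.8387] o=[0.2817, -0.2720, 0.1743] → [0.1405, -0.1672, -0.1411, 0.3918, -0.3783, 0.8387]
q̇ = J⁺·V = [-0.9140, -0.2600, 0.9150]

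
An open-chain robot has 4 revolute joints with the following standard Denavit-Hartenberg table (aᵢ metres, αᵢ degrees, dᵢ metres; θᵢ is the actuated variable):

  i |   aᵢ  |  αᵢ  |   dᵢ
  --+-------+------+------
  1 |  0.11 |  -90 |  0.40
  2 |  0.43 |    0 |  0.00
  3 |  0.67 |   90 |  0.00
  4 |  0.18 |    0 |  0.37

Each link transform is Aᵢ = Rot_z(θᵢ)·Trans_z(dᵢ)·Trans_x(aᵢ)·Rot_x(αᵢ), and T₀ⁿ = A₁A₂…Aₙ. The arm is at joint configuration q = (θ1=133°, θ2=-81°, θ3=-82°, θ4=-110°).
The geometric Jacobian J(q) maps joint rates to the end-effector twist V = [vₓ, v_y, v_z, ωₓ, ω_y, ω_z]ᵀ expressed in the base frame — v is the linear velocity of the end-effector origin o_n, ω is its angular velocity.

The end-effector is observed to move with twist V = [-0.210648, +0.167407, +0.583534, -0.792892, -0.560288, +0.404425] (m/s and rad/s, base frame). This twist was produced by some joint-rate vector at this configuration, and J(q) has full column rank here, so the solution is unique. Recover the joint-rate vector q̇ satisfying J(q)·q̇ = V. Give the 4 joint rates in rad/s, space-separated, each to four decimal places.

-0.0240 0.8640 0.0980 -0.4480

o_n = [0.4734, -0.2597, 0.6488]
J₁: ẑ×o_n = [0.2597, 0.4734, -0.0000], ω = ẑ
J2: z=[-0.7314, -0.6820, 0.0000] o=[-0.0750, 0.0804, 0.4000] → [-0.1697, 0.1819, 0.6228, -0.7314, -0.6820, 0.0000]
J3: z=[-0.7314, -0.6820, 0.0000] o=[-0.1209, 0.1296, 0.8247] → [0.1200, -0.1287, 0.6900, -0.7314, -0.6820, 0.0000]
J4: z=[0.1994, -0.2138, -0.9563] o=[0.3161, -0.3390, 1.0206] → [0.1553, -0.0763, 0.0495, 0.1994, -0.2138, -0.9563]
q̇ = J⁺·V = [-0.0240, 0.8640, 0.0980, -0.4480]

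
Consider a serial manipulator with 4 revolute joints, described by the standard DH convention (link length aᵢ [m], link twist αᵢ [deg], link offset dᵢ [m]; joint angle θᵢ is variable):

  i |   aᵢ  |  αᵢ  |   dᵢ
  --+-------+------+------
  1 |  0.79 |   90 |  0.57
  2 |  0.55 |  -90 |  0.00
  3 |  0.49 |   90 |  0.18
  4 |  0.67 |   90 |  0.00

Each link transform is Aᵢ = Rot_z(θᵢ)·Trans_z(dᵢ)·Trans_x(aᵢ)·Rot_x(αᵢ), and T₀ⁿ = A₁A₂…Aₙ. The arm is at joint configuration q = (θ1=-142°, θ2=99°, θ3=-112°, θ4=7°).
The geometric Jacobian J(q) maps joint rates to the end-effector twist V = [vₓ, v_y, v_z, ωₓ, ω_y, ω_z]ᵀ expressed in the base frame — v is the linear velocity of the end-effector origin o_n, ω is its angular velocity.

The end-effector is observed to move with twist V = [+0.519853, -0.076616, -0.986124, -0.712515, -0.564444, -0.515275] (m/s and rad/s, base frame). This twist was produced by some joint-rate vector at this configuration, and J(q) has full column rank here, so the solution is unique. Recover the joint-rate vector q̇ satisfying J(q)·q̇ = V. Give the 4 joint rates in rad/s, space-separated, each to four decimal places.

o_n = [-1.0637, 0.5279, 0.6450]
J₁: ẑ×o_n = [-0.5279, -1.0637, 0.0000], ω = ẑ
J2: z=[-0.6157, 0.7880, 0.0000] o=[-0.6225, -0.4864, 0.5700] → [0.0591, 0.0461, -0.2768, -0.6157, 0.7880, 0.0000]
J3: z=[0.7783, 0.6081, -0.1564] o=[-0.5547, -0.4334, 1.1132] → [-0.1344, 0.4441, 1.0577, 0.7783, 0.6081, -0.1564]
J4: z=[0.1163, -0.3845, -0.9158] o=[-0.7170, 0.0164, 0.9038] → [0.5680, 0.3477, -0.0738, 0.1163, -0.3845, -0.9158]
q̇ = J⁺·V = [-0.0500, 0.2370, -0.8250, 0.6490]

-0.0500 0.2370 -0.8250 0.6490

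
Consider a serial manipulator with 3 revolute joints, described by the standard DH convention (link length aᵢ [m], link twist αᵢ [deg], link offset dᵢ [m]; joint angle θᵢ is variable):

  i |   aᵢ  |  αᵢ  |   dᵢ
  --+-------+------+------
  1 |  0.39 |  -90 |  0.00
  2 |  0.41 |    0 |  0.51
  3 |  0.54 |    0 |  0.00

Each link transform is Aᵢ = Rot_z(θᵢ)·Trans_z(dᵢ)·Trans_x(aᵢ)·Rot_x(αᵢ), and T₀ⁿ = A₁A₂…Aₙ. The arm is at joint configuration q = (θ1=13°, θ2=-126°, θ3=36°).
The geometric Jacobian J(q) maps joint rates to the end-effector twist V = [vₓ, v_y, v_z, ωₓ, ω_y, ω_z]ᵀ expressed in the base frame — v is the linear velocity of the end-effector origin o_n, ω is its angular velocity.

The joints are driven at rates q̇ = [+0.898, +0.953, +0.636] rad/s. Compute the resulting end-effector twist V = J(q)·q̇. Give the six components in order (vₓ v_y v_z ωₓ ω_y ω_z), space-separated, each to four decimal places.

0.6677 0.2915 0.2297 -0.3574 1.5483 0.8980

o_n = [0.0305, 0.5304, 0.8717]
J₁: ẑ×o_n = [-0.5304, 0.0305, 0.0000], ω = ẑ
J2: z=[-0.2250, 0.9744, 0.0000] o=[0.3800, 0.0877, 0.0000] → [0.8494, 0.1961, 0.2410, -0.2250, 0.9744, 0.0000]
J3: z=[-0.2250, 0.9744, 0.0000] o=[0.0305, 0.5304, 0.3317] → [0.5262, 0.1215, -0.0000, -0.2250, 0.9744, 0.0000]
V = J·q̇ = [0.6677, 0.2915, 0.2297, -0.3574, 1.5483, 0.8980]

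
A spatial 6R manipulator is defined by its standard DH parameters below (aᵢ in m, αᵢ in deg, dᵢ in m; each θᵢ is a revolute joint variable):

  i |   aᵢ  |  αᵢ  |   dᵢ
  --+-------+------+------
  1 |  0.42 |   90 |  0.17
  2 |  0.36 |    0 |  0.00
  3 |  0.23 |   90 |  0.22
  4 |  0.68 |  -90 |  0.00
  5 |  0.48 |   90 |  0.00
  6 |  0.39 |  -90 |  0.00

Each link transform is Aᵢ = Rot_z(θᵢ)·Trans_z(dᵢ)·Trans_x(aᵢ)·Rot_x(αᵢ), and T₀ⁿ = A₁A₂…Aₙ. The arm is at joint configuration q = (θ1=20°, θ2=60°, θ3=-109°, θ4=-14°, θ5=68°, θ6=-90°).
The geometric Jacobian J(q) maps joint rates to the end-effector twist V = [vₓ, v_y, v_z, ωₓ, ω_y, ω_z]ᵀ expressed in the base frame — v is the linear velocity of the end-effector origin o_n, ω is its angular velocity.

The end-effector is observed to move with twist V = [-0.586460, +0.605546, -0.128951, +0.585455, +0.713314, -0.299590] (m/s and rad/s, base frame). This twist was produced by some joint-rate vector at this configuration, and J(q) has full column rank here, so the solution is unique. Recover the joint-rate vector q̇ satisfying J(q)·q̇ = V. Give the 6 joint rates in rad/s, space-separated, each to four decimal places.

o_n = [1.3521, 0.8821, 0.0417]
J₁: ẑ×o_n = [-0.8821, 1.3521, 0.0000], ω = ẑ
J2: z=[0.3420, -0.9397, 0.0000] o=[0.3947, 0.1436, 0.1700] → [0.1205, 0.0439, 1.1522, 0.3420, -0.9397, 0.0000]
J3: z=[0.3420, -0.9397, 0.0000] o=[0.5638, 0.2052, 0.4818] → [0.4135, 0.1505, 0.9722, 0.3420, -0.9397, 0.0000]
J4: z=[-0.7092, -0.2581, -0.6561] o=[0.7809, 0.0501, 0.3082] → [0.6146, -0.5637, -0.4426, -0.7092, -0.2581, -0.6561]
J5: z=[0.4810, -0.8575, -0.1826] o=[1.1314, 0.3527, -0.1898] → [-0.1019, -0.1517, 0.4439, 0.4810, -0.8575, -0.1826]
J6: z=[0.2122, 0.3159, -0.9247] o=[1.5397, 0.5476, -0.0295] → [0.3318, 0.1584, 0.1302, 0.2122, 0.3159, -0.9247]
q̇ = J⁺·V = [0.2230, -0.0740, -0.6450, -0.5910, 0.4630, 0.8930]

0.2230 -0.0740 -0.6450 -0.5910 0.4630 0.8930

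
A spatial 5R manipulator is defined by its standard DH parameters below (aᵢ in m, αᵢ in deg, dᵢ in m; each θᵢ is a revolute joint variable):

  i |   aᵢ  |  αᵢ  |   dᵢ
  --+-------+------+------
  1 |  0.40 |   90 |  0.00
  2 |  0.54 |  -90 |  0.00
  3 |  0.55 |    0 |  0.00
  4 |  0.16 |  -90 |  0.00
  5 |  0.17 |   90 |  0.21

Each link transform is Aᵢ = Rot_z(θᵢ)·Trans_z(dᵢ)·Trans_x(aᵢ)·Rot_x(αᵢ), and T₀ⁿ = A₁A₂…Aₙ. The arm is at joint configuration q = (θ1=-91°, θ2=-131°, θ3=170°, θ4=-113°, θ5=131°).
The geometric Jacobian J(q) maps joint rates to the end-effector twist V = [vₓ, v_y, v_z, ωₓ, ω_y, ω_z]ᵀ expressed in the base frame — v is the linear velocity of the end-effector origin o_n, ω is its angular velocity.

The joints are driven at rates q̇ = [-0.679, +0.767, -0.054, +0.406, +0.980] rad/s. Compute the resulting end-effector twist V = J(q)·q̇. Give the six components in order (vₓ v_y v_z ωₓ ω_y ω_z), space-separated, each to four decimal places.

o_n = [0.2435, -0.4068, 0.1984]
J₁: ẑ×o_n = [0.4068, 0.2435, -0.0000], ω = ẑ
J2: z=[-0.9998, 0.0175, 0.0000] o=[-0.0070, -0.3999, 0.0000] → [0.0035, 0.1984, 0.0025, -0.9998, 0.0175, 0.0000]
J3: z=[-0.0132, -0.7546, -0.6561] o=[-0.0008, -0.0457, -0.4075] → [-0.6941, -0.1523, 0.1891, -0.0132, -0.7546, -0.6561]
J4: z=[-0.0132, -0.7546, -0.6561] o=[0.0885, -0.4027, 0.0012] → [-0.1515, -0.0991, 0.1170, -0.0132, -0.7546, -0.6561]
J5: z=[0.5350, -0.5596, 0.6330] o=[0.2237, -0.3479, -0.0645] → [-0.1099, -0.1281, -0.0204, 0.5350, -0.5596, 0.6330]
V = J·q̇ = [-0.4052, -0.1707, 0.0192, -0.2473, -0.8007, -0.2896]

-0.4052 -0.1707 0.0192 -0.2473 -0.8007 -0.2896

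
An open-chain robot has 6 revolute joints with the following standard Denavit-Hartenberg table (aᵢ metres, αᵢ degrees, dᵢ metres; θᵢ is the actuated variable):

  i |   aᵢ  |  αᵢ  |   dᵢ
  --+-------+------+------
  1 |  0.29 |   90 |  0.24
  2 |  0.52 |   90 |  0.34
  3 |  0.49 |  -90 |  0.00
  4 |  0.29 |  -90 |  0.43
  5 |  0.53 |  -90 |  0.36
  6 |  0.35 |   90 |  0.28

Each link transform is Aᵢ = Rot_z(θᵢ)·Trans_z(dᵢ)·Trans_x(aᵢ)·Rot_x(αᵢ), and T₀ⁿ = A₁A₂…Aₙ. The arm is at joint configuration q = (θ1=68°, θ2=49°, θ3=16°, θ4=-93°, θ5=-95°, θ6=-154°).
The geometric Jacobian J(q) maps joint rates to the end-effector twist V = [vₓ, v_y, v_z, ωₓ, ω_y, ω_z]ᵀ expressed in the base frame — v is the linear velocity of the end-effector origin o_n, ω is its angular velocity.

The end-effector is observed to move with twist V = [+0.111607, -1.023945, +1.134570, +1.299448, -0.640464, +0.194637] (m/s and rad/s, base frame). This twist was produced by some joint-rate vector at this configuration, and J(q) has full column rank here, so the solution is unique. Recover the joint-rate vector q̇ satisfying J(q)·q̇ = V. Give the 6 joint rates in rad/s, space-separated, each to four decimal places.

-0.3650 0.6900 0.1020 0.6790 0.5170 -0.5800

o_n = [1.7445, 0.9769, 0.8218]
J₁: ẑ×o_n = [-0.9769, 1.7445, 0.0000], ω = ẑ
J2: z=[0.9272, -0.3746, 0.0000] o=[0.1086, 0.2689, 0.2400] → [-0.2179, -0.5394, 1.2693, 0.9272, -0.3746, 0.0000]
J3: z=[0.2827, 0.6998, -0.6561] o=[0.5517, 0.4578, 0.6324] → [0.4730, -0.8361, -0.6879, 0.2827, 0.6998, -0.6561]
J4: z=[0.8235, -0.5278, -0.2080] o=[0.7927, 0.6937, 0.9879] → [0.1466, -0.0612, 0.7356, 0.8235, -0.5278, -0.2080]
J5: z=[0.5059, 0.5174, 0.6901] o=[1.2212, 0.6622, 0.6975] → [-0.1529, 0.2983, -0.1115, 0.5059, 0.5174, 0.6901]
J6: z=[0.3274, 0.6250, -0.7086] o=[1.8263, 0.5387, 0.8681] → [0.2816, 0.0731, 0.1946, 0.3274, 0.6250, -0.7086]
q̇ = J⁺·V = [-0.3650, 0.6900, 0.1020, 0.6790, 0.5170, -0.5800]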